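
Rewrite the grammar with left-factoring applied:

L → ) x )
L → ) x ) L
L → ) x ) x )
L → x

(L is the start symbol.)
Left-factoring transforms A → αβ₁ | αβ₂ into A → αA' and A' → β₁ | β₂
(α is the longest common prefix among the alternatives). Repeat until
no nonterminal has two alternatives with a common prefix.

Round 1: L has alternatives sharing prefix ') x )'. Introduce L': L → ) x ) L'
  Add: L' → ε
  Add: L' → L
  Add: L' → x )

No remaining common prefixes — done.

Resulting grammar:
L → ) x ) L'
L' → ε
L' → L
L' → x )
L → x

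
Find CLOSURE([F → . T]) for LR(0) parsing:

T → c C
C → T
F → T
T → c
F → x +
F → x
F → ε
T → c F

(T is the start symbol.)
To compute CLOSURE, for each item [A → α.Bβ] where B is a non-terminal, add [B → .γ] for all productions B → γ; repeat for the newly added items until nothing changes.

Start with: [F → . T]
  [F → . T] has the dot before T: add [T → . c C], [T → . c], [T → . c F]
No further items can be added.

CLOSURE = { [F → . T], [T → . c C], [T → . c F], [T → . c] }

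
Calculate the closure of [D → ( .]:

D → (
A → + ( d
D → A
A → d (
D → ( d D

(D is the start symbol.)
To compute CLOSURE, for each item [A → α.Bβ] where B is a non-terminal, add [B → .γ] for all productions B → γ; repeat for the newly added items until nothing changes.

Start with: [D → ( .]
The dot is at the end, so nothing is added.

CLOSURE = { [D → ( .] }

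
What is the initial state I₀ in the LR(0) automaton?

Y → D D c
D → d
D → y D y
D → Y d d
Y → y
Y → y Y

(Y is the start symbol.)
{ [D → . Y d d], [D → . d], [D → . y D y], [Y → . D D c], [Y → . y Y], [Y → . y], [Y' → . Y] }

First, augment the grammar with Y' → Y
I₀ = CLOSURE({ [Y' → . Y] }):
  [Y' → . Y] has the dot before Y: add [Y → . D D c], [Y → . y], [Y → . y Y]
  [Y → . D D c] has the dot before D: add [D → . d], [D → . y D y], [D → . Y d d]
No further items can be added.

I₀ = { [D → . Y d d], [D → . d], [D → . y D y], [Y → . D D c], [Y → . y Y], [Y → . y], [Y' → . Y] }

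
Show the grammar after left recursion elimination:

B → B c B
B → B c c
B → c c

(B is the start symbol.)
B is directly left-recursive. The standard transformation for
  A → A α₁ | ... | A α_m | β₁ | ... | β_n
is
  A  → β₁ A' | ... | β_n A'
  A' → α₁ A' | ... | α_m A' | ε

B → c c becomes B → c c B'
B → B c B becomes B' → c B B'
B → B c c becomes B' → c c B'
Add B' → ε

Resulting grammar:
B → c c B'
B' → c B B'
B' → c c B'
B' → ε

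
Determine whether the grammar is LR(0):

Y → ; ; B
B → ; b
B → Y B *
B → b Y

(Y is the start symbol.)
Augment with Y' → Y and build the canonical LR(0) collection (I0 = CLOSURE({[Y' → . Y]}), then GOTO on every symbol after a dot until no new states appear). It has 12 states:
  I0: { [Y → . ; ; B], [Y' → . Y] }  — shift
  I1: { [Y → ; . ; B] }  — shift
  I2: { [Y' → Y .] }  — accept
  I3: { [B → . ; b], [B → . Y B *], [B → . b Y], [Y → . ; ; B], [Y → ; ; . B] }  — shift
  I4: { [B → ; . b], [Y → ; . ; B] }  — shift
  I5: { [Y → ; ; B .] }  — reduce
  I6: { [B → . ; b], [B → . Y B *], [B → . b Y], [B → Y . B *], [Y → . ; ; B] }  — shift
  I7: { [B → b . Y], [Y → . ; ; B] }  — shift
  I8: { [B → b Y .] }  — reduce
  I9: { [B → Y B . *] }  — shift
  I10: { [B → Y B * .] }  — reduce
  I11: { [B → ; b .] }  — reduce

Every state is either a pure shift/goto state or contains exactly one complete item and nothing to shift — no conflicts. The grammar is LR(0).

Answer: Yes, the grammar is LR(0)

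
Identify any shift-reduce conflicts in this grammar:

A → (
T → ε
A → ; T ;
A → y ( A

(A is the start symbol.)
No shift-reduce conflicts

A shift-reduce conflict occurs when an LR(0) state has both:
  - a complete (reduce) item [A → α .] (dot at the end), and
  - a shift item [B → β . c γ] (dot before a terminal).

Augment with A' → A and build the canonical LR(0) collection (I0 = CLOSURE({[A' → . A]}), then GOTO on every symbol after a dot until no new states appear). It has 9 states:
  I0: { [A → . (], [A → . ; T ;], [A → . y ( A], [A' → . A] }  — shift
  I1: { [A → ( .] }  — reduce
  I2: { [A → ; . T ;], [T → .] }  — reduce
  I3: { [A' → A .] }  — accept
  I4: { [A → y . ( A] }  — shift
  I5: { [A → . (], [A → . ; T ;], [A → . y ( A], [A → y ( . A] }  — shift
  I6: { [A → y ( A .] }  — reduce
  I7: { [A → ; T . ;] }  — shift
  I8: { [A → ; T ; .] }  — reduce

No state contains both a complete item and a shift item.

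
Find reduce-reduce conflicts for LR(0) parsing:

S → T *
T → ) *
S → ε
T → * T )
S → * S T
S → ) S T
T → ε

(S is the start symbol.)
A reduce-reduce conflict occurs when an LR(0) state has two complete items [A → α .] and [B → β .] — both call for a reduction, and with no lookahead the parser cannot choose between them.

Augment with S' → S and build the canonical LR(0) collection (I0 = CLOSURE({[S' → . S]}), then GOTO on every symbol after a dot until no new states appear). It has 17 states:
  I0: { [S → . ) S T], [S → . * S T], [S → . T *], [S → .], [S' → . S], [T → . ) *], [T → . * T )], [T → .] }  — shift, 2 reduces
  I1: { [S → ) . S T], [S → . ) S T], [S → . * S T], [S → . T *], [S → .], [T → ) . *], [T → . ) *], [T → . * T )], [T → .] }  — shift, 2 reduces
  I2: { [S → * . S T], [S → . ) S T], [S → . * S T], [S → . T *], [S → .], [T → * . T )], [T → . ) *], [T → . * T )], [T → .] }  — shift, 2 reduces
  I3: { [S' → S .] }  — accept
  I4: { [S → T . *] }  — shift
  I5: { [S → T * .] }  — reduce
  I6: { [S → * S . T], [T → . ) *], [T → . * T )], [T → .] }  — shift, reduce
  I7: { [S → T . *], [T → * T . )] }  — shift
  I8: { [T → * T ) .] }  — reduce
  I9: { [T → ) . *] }  — shift
  I10: { [T → * . T )], [T → . ) *], [T → . * T )], [T → .] }  — shift, reduce
  I11: { [S → * S T .] }  — reduce
  I12: { [T → * T . )] }  — shift
  I13: { [T → ) * .] }  — reduce
  I14: { [S → * . S T], [S → . ) S T], [S → . * S T], [S → . T *], [S → .], [T → ) * .], [T → * . T )], [T → . ) *], [T → . * T )], [T → .] }  — shift, 3 reduces
  I15: { [S → ) S . T], [T → . ) *], [T → . * T )], [T → .] }  — shift, reduce
  I16: { [S → ) S T .] }  — reduce

I0 contains complete items [S → .], [T → .] — reduce-reduce conflict.
I1 contains complete items [S → .], [T → .] — reduce-reduce conflict.
I2 contains complete items [S → .], [T → .] — reduce-reduce conflict.
I14 contains complete items [S → .], [T → .], [T → ) * .] — reduce-reduce conflict.

Answer: Yes — I0: [S → .] vs [T → .]; I1: [S → .] vs [T → .]; I2: [S → .] vs [T → .]; I14: [S → .] vs [T → .]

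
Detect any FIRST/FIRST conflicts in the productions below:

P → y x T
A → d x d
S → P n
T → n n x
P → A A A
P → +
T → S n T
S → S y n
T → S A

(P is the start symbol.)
Yes. S → P n / S → S y n on { '+', 'd', 'y' }; T → S n T / T → S A on { '+', 'd', 'y' }

FIRST sets of the non-terminals at (or reachable through a nullable prefix from) the front of some alternative:
  FIRST(A) = { 'd' }
  FIRST(P) = { '+', 'd', 'y' }
  FIRST(S) = { '+', 'd', 'y' }

Productions for P:
  P → y x T: FIRST = { 'y' }
  P → A A A: FIRST = { 'd' }
  P → +: FIRST = { '+' }
Productions for S:
  S → P n: FIRST = { '+', 'd', 'y' }
  S → S y n: FIRST = { '+', 'd', 'y' }
Productions for T:
  T → n n x: FIRST = { 'n' }
  T → S n T: FIRST = { '+', 'd', 'y' }
  T → S A: FIRST = { '+', 'd', 'y' }
A has only one production, so no FIRST/FIRST conflict is possible there.

Conflict for S: S → P n and S → S y n
  Overlap: { '+', 'd', 'y' }
Conflict for T: T → S n T and T → S A
  Overlap: { '+', 'd', 'y' }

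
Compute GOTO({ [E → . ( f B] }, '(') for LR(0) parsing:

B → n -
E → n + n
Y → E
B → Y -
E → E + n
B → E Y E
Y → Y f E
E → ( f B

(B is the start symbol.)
GOTO(I, '(') = CLOSURE({ [A → αX.β] : [A → α.Xβ] ∈ I, X = '(' })

Items with dot before '(', with the dot advanced:
  [E → . ( f B] → [E → ( . f B]
Closure adds nothing (no advanced item has the dot before a non-terminal).

GOTO = { [E → ( . f B] }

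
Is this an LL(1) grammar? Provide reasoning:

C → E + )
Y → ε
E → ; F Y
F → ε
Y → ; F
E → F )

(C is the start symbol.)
Yes, the grammar is LL(1).

A grammar is LL(1) if for each non-terminal N with multiple productions, the predict sets of those productions are pairwise disjoint, where PREDICT(N → α) = (FIRST(α) \ {ε}) ∪ (FOLLOW(N) if α ⇒* ε).

Relevant sets:
  FIRST(F) = { ε }
  FOLLOW(Y) = { '+' }

For Y:
  PREDICT(Y → ε) = { '+' }
  PREDICT(Y → ';' F) = { ';' }
For E:
  PREDICT(E → ';' F Y) = { ';' }
  PREDICT(E → F ')') = { ')' }
C, F have a single production, so nothing to check there.

All predict sets are disjoint. The grammar IS LL(1).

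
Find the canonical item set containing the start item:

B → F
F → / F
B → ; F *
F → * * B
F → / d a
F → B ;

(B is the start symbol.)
First, augment the grammar with B' → B
I₀ = CLOSURE({ [B' → . B] }):
  [B' → . B] has the dot before B: add [B → . F], [B → . ; F *]
  [B → . F] has the dot before F: add [F → . / F], [F → . * * B], [F → . / d a], [F → . B ;]
No further items can be added.

I₀ = { [B → . ; F *], [B → . F], [B' → . B], [F → . * * B], [F → . / F], [F → . / d a], [F → . B ;] }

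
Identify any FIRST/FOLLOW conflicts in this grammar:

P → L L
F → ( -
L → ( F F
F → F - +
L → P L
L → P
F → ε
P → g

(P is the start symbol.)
A FIRST/FOLLOW conflict occurs when a non-terminal N has a nullable alternative N → β (β ⇒* ε) and another alternative N → α with FIRST(α) ∩ FOLLOW(N) ≠ ∅: on such a lookahead the parser cannot decide between expanding α and letting N vanish via β.

Nullable non-terminals: F.
FIRST sets used below: FIRST(F) = { '(', '-', ε }

F: nullable alternative(s) F → ε; FOLLOW(F) = { $, '(', '-', 'g' }
  F → ( -: FIRST \ {ε} = { '(' } — overlaps FOLLOW(F) on { '(' }: CONFLICT
  F → F - +: FIRST \ {ε} = { '(', '-' } — overlaps FOLLOW(F) on { '(', '-' }: CONFLICT
  F → ε: FIRST \ {ε} = { } — this is the only nullable alternative, skip

L, P have no nullable alternative, so no FIRST/FOLLOW check is needed there.

So the grammar has 2 FIRST/FOLLOW conflicts (marked CONFLICT above).

Answer: Yes. F → '(' '-' with FOLLOW(F) on { '(' }; F → F '-' '+' with FOLLOW(F) on { '(', '-' }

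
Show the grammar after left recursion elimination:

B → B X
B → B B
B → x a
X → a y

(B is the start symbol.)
B → x a B'
B' → X B'
B' → B B'
B' → ε
X → a y

B is directly left-recursive. The standard transformation for
  A → A α₁ | ... | A α_m | β₁ | ... | β_n
is
  A  → β₁ A' | ... | β_n A'
  A' → α₁ A' | ... | α_m A' | ε

B → x a becomes B → x a B'
B → B X becomes B' → X B'
B → B B becomes B' → B B'
Add B' → ε

Productions for other non-terminals are unchanged:
  X → a y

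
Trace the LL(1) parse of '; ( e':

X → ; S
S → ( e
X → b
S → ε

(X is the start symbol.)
Stack is shown with the top on the left.

Stack  Input    Action
----------------------
X $    ; ( e $  output X → ; S
; S $  ; ( e $  match ';'
S $    ( e $    output S → ( e
( e $  ( e $    match '('
e $    e $      match 'e'
$      $        accept

The string is accepted.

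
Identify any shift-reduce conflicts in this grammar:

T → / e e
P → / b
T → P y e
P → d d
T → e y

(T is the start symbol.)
No shift-reduce conflicts

A shift-reduce conflict occurs when an LR(0) state has both:
  - a complete (reduce) item [A → α .] (dot at the end), and
  - a shift item [B → β . c γ] (dot before a terminal).

Augment with T' → T and build the canonical LR(0) collection (I0 = CLOSURE({[T' → . T]}), then GOTO on every symbol after a dot until no new states appear). It has 13 states:
  I0: { [P → . / b], [P → . d d], [T → . / e e], [T → . P y e], [T → . e y], [T' → . T] }  — shift
  I1: { [P → / . b], [T → / . e e] }  — shift
  I2: { [T → P . y e] }  — shift
  I3: { [T' → T .] }  — accept
  I4: { [P → d . d] }  — shift
  I5: { [T → e . y] }  — shift
  I6: { [T → e y .] }  — reduce
  I7: { [P → d d .] }  — reduce
  I8: { [T → P y . e] }  — shift
  I9: { [T → P y e .] }  — reduce
  I10: { [P → / b .] }  — reduce
  I11: { [T → / e . e] }  — shift
  I12: { [T → / e e .] }  — reduce

No state contains both a complete item and a shift item.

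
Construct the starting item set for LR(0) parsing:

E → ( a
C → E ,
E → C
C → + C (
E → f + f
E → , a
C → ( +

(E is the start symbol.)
First, augment the grammar with E' → E
I₀ = CLOSURE({ [E' → . E] }):
  [E' → . E] has the dot before E: add [E → . ( a], [E → . C], [E → . f + f], [E → . , a]
  [E → . C] has the dot before C: add [C → . E ,], [C → . + C (], [C → . ( +]
No further items can be added.

I₀ = { [C → . ( +], [C → . + C (], [C → . E ,], [E → . ( a], [E → . , a], [E → . C], [E → . f + f], [E' → . E] }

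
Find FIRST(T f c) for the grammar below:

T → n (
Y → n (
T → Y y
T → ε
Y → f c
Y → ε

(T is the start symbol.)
{ 'f', 'n', 'y' }

FIRST sets of the non-terminals involved (from the grammar, by fixed-point iteration):
  FIRST(T) = { 'f', 'n', 'y', ε }

To compute FIRST(T f c), process the symbols left to right:
Symbol T is a non-terminal. Add FIRST(T) \ {ε} = { 'f', 'n', 'y' }
T is nullable (ε ∈ FIRST(T)), continue to the next symbol.
Symbol f is a terminal. Add 'f' and stop.
FIRST(T f c) = { 'f', 'n', 'y' }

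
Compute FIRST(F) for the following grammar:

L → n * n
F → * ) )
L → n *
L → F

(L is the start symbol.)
To compute FIRST(F), examine every production with F on the left-hand side, reading each right-hand side left to right until a non-nullable symbol is reached.

From F → * ) ):
  - '*' is a terminal: add '*' and stop

Collecting: FIRST(F) = { '*' }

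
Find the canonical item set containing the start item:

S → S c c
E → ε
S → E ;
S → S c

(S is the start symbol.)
First, augment the grammar with S' → S
I₀ = CLOSURE({ [S' → . S] }):
  [S' → . S] has the dot before S: add [S → . S c c], [S → . E ;], [S → . S c]
  [S → . E ;] has the dot before E: add [E → .]
No further items can be added.

I₀ = { [E → .], [S → . E ;], [S → . S c c], [S → . S c], [S' → . S] }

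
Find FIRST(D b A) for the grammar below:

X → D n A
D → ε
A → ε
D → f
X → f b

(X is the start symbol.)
{ 'b', 'f' }

FIRST sets of the non-terminals involved (from the grammar, by fixed-point iteration):
  FIRST(D) = { 'f', ε }

To compute FIRST(D b A), process the symbols left to right:
Symbol D is a non-terminal. Add FIRST(D) \ {ε} = { 'f' }
D is nullable (ε ∈ FIRST(D)), continue to the next symbol.
Symbol b is a terminal. Add 'b' and stop.
FIRST(D b A) = { 'b', 'f' }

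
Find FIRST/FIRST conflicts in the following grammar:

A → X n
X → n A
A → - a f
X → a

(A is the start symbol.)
No FIRST/FIRST conflicts.

A FIRST/FIRST conflict occurs when two productions N → α and N → β for the same non-terminal have FIRST(α) ∩ FIRST(β) ≠ ∅ (with ε ∈ FIRST of a nullable right-hand side, so two nullable alternatives also conflict).

FIRST sets of the non-terminals at (or reachable through a nullable prefix from) the front of some alternative:
  FIRST(X) = { 'a', 'n' }

Productions for A:
  A → X n: FIRST = { 'a', 'n' }
  A → - a f: FIRST = { '-' }
Productions for X:
  X → n A: FIRST = { 'n' }
  X → a: FIRST = { 'a' }

All alternatives of each non-terminal have pairwise disjoint FIRST sets.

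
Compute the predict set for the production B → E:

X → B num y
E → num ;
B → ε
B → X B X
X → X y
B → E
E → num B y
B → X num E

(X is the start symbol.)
PREDICT(B → E) = (FIRST(RHS) \ {ε}) ∪ (FOLLOW(B) if ε ∈ FIRST(RHS), i.e. RHS ⇒* ε)
FIRST(E) = { 'num' }
FIRST(E) = { 'num' }
ε ∉ FIRST(E), so FOLLOW(B) is not added.
PREDICT(B → E) = { 'num' }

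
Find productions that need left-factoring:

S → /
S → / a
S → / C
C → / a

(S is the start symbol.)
Left-factoring is needed when two productions for the same non-terminal
share a common prefix on the right-hand side.

Productions for S:
  S → /
  S → / a
  S → / C

Found common prefix '/' in productions for S

Answer: Yes, S has productions with common prefix '/'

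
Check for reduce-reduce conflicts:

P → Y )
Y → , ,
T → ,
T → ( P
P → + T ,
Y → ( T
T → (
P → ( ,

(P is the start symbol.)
Yes — I13: [P → ( , .] vs [T → , .]

Augment with P' → P and build the canonical LR(0) collection (I0 = CLOSURE({[P' → . P]}), then GOTO on every symbol after a dot until no new states appear). It has 15 states:
  I0: { [P → . ( ,], [P → . + T ,], [P → . Y )], [P' → . P], [Y → . ( T], [Y → . , ,] }  — shift
  I1: { [P → ( . ,], [T → . ( P], [T → . (], [T → . ,], [Y → ( . T] }  — shift
  I2: { [P → + . T ,], [T → . ( P], [T → . (], [T → . ,] }  — shift
  I3: { [Y → , . ,] }  — shift
  I4: { [P' → P .] }  — accept
  I5: { [P → Y . )] }  — shift
  I6: { [P → Y ) .] }  — reduce
  I7: { [Y → , , .] }  — reduce
  I8: { [P → . ( ,], [P → . + T ,], [P → . Y )], [T → ( . P], [T → ( .], [Y → . ( T], [Y → . , ,] }  — shift, reduce
  I9: { [T → , .] }  — reduce
  I10: { [P → + T . ,] }  — shift
  I11: { [P → + T , .] }  — reduce
  I12: { [T → ( P .] }  — reduce
  I13: { [P → ( , .], [T → , .] }  — 2 reduces
  I14: { [Y → ( T .] }  — reduce

I13 contains complete items [P → ( , .], [T → , .] — reduce-reduce conflict.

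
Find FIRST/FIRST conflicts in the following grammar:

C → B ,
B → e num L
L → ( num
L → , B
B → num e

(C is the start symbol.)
A FIRST/FIRST conflict occurs when two productions N → α and N → β for the same non-terminal have FIRST(α) ∩ FIRST(β) ≠ ∅ (with ε ∈ FIRST of a nullable right-hand side, so two nullable alternatives also conflict).

Productions for B:
  B → e num L: FIRST = { 'e' }
  B → num e: FIRST = { 'num' }
Productions for L:
  L → ( num: FIRST = { '(' }
  L → , B: FIRST = { ',' }
C has only one production, so no FIRST/FIRST conflict is possible there.

All alternatives of each non-terminal have pairwise disjoint FIRST sets.

Answer: No FIRST/FIRST conflicts.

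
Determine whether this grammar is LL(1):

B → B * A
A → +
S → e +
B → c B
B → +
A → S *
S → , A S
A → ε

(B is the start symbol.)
No. Predict set conflict for B: { 'c' }

A grammar is LL(1) if for each non-terminal N with multiple productions, the predict sets of those productions are pairwise disjoint, where PREDICT(N → α) = (FIRST(α) \ {ε}) ∪ (FOLLOW(N) if α ⇒* ε).

Relevant sets:
  FIRST(B) = { '+', 'c' }
  FIRST(S) = { ',', 'e' }
  FOLLOW(A) = { $, '*', ',', 'e' }

For B:
  PREDICT(B → B '*' A) = { '+', 'c' }
  PREDICT(B → c B) = { 'c' }
  PREDICT(B → '+') = { '+' }
For A:
  PREDICT(A → '+') = { '+' }
  PREDICT(A → S '*') = { ',', 'e' }
  PREDICT(A → ε) = { $, '*', ',', 'e' }
For S:
  PREDICT(S → e '+') = { 'e' }
  PREDICT(S → ',' A S) = { ',' }

Conflict found: Predict set conflict for B: { 'c' }
The grammar is NOT LL(1).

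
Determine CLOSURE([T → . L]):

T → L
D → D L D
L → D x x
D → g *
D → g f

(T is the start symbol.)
{ [D → . D L D], [D → . g *], [D → . g f], [L → . D x x], [T → . L] }

To compute CLOSURE, for each item [A → α.Bβ] where B is a non-terminal, add [B → .γ] for all productions B → γ; repeat for the newly added items until nothing changes.

Start with: [T → . L]
  [T → . L] has the dot before L: add [L → . D x x]
  [L → . D x x] has the dot before D: add [D → . D L D], [D → . g *], [D → . g f]
No further items can be added.

CLOSURE = { [D → . D L D], [D → . g *], [D → . g f], [L → . D x x], [T → . L] }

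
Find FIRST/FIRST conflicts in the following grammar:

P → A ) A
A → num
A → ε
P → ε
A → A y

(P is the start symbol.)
A FIRST/FIRST conflict occurs when two productions N → α and N → β for the same non-terminal have FIRST(α) ∩ FIRST(β) ≠ ∅ (with ε ∈ FIRST of a nullable right-hand side, so two nullable alternatives also conflict).

FIRST sets of the non-terminals at (or reachable through a nullable prefix from) the front of some alternative:
  FIRST(A) = { 'num', 'y', ε }

Productions for P:
  P → A ) A: FIRST = { ')', 'num', 'y' }
  P → ε: FIRST = { ε }
Productions for A:
  A → num: FIRST = { 'num' }
  A → ε: FIRST = { ε }
  A → A y: FIRST = { 'num', 'y' }

Conflict for A: A → num and A → A y
  Overlap: { 'num' }

Answer: Yes. A → num / A → A y on { 'num' }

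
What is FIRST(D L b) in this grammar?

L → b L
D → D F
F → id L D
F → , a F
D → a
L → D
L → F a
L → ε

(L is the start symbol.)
FIRST sets of the non-terminals involved (from the grammar, by fixed-point iteration):
  FIRST(D) = { 'a' }

To compute FIRST(D L b), process the symbols left to right:
Symbol D is a non-terminal. Add FIRST(D) \ {ε} = { 'a' }
D is not nullable (ε ∉ FIRST(D)), so stop here.
FIRST(D L b) = { 'a' }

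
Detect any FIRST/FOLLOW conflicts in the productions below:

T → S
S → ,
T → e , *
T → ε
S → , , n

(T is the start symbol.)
A FIRST/FOLLOW conflict occurs when a non-terminal N has a nullable alternative N → β (β ⇒* ε) and another alternative N → α with FIRST(α) ∩ FOLLOW(N) ≠ ∅: on such a lookahead the parser cannot decide between expanding α and letting N vanish via β.

Nullable non-terminals: T.
FIRST sets used below: FIRST(S) = { ',' }

T: nullable alternative(s) T → ε; FOLLOW(T) = { $ }
  T → S: FIRST \ {ε} = { ',' } — disjoint from FOLLOW(T)
  T → e , *: FIRST \ {ε} = { 'e' } — disjoint from FOLLOW(T)
  T → ε: FIRST \ {ε} = { } — this is the only nullable alternative, skip

S has no nullable alternative, so no FIRST/FOLLOW check is needed there.

No FIRST/FOLLOW conflicts found.

Answer: No FIRST/FOLLOW conflicts.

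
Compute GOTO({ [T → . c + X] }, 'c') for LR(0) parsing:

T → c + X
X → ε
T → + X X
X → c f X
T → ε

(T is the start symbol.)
{ [T → c . + X] }

GOTO(I, 'c') = CLOSURE({ [A → αX.β] : [A → α.Xβ] ∈ I, X = 'c' })

Items with dot before 'c', with the dot advanced:
  [T → . c + X] → [T → c . + X]
Closure adds nothing (no advanced item has the dot before a non-terminal).

GOTO = { [T → c . + X] }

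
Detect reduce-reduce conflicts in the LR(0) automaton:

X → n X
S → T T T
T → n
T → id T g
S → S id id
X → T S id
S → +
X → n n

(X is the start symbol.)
Yes — I6: [T → n .] vs [X → n n .]

Augment with X' → X and build the canonical LR(0) collection (I0 = CLOSURE({[X' → . X]}), then GOTO on every symbol after a dot until no new states appear). It has 17 states:
  I0: { [T → . id T g], [T → . n], [X → . T S id], [X → . n X], [X → . n n], [X' → . X] }  — shift
  I1: { [S → . +], [S → . S id id], [S → . T T T], [T → . id T g], [T → . n], [X → T . S id] }  — shift
  I2: { [X' → X .] }  — accept
  I3: { [T → . id T g], [T → . n], [T → id . T g] }  — shift
  I4: { [T → . id T g], [T → . n], [T → n .], [X → . T S id], [X → . n X], [X → . n n], [X → n . X], [X → n . n] }  — shift, reduce
  I5: { [X → n X .] }  — reduce
  I6: { [T → . id T g], [T → . n], [T → n .], [X → . T S id], [X → . n X], [X → . n n], [X → n . X], [X → n . n], [X → n n .] }  — shift, 2 reduces
  I7: { [T → id T . g] }  — shift
  I8: { [T → n .] }  — reduce
  I9: { [T → id T g .] }  — reduce
  I10: { [S → + .] }  — reduce
  I11: { [S → S . id id], [X → T S . id] }  — shift
  I12: { [S → T . T T], [T → . id T g], [T → . n] }  — shift
  I13: { [S → T T . T], [T → . id T g], [T → . n] }  — shift
  I14: { [S → T T T .] }  — reduce
  I15: { [S → S id . id], [X → T S id .] }  — shift, reduce
  I16: { [S → S id id .] }  — reduce

I6 contains complete items [T → n .], [X → n n .] — reduce-reduce conflict.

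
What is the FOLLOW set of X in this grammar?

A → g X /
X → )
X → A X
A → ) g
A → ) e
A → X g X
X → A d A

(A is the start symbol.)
In A → g X /: X is followed by '/', add FIRST('/') \ {ε} = { '/' }
In X → A X: X is at the end; this adds FOLLOW(X) to itself — nothing new
In A → X g X: X is followed by g X, add FIRST(g X) \ {ε} = { 'g' }
In A → X g X: X is at the end, add FOLLOW(A)

The FOLLOW sets referred to above (computed the same way, to a fixed point):
  FOLLOW(A) = { $, ')', '/', 'd', 'g' }

Taking the union: FOLLOW(X) = { $, ')', '/', 'd', 'g' }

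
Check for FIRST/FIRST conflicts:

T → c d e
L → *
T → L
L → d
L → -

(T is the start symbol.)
No FIRST/FIRST conflicts.

A FIRST/FIRST conflict occurs when two productions N → α and N → β for the same non-terminal have FIRST(α) ∩ FIRST(β) ≠ ∅ (with ε ∈ FIRST of a nullable right-hand side, so two nullable alternatives also conflict).

FIRST sets of the non-terminals at (or reachable through a nullable prefix from) the front of some alternative:
  FIRST(L) = { '*', '-', 'd' }

Productions for T:
  T → c d e: FIRST = { 'c' }
  T → L: FIRST = { '*', '-', 'd' }
Productions for L:
  L → *: FIRST = { '*' }
  L → d: FIRST = { 'd' }
  L → -: FIRST = { '-' }

All alternatives of each non-terminal have pairwise disjoint FIRST sets.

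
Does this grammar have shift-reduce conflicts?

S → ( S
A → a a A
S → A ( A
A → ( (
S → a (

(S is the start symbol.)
A shift-reduce conflict occurs when an LR(0) state has both:
  - a complete (reduce) item [A → α .] (dot at the end), and
  - a shift item [B → β . c γ] (dot before a terminal).

Augment with S' → S and build the canonical LR(0) collection (I0 = CLOSURE({[S' → . S]}), then GOTO on every symbol after a dot until no new states appear). It has 15 states:
  I0: { [A → . ( (], [A → . a a A], [S → . ( S], [S → . A ( A], [S → . a (], [S' → . S] }  — shift
  I1: { [A → ( . (], [A → . ( (], [A → . a a A], [S → ( . S], [S → . ( S], [S → . A ( A], [S → . a (] }  — shift
  I2: { [S → A . ( A] }  — shift
  I3: { [S' → S .] }  — accept
  I4: { [A → a . a A], [S → a . (] }  — shift
  I5: { [S → a ( .] }  — reduce
  I6: { [A → . ( (], [A → . a a A], [A → a a . A] }  — shift
  I7: { [A → ( . (] }  — shift
  I8: { [A → a a A .] }  — reduce
  I9: { [A → a . a A] }  — shift
  I10: { [A → ( ( .] }  — reduce
  I11: { [A → . ( (], [A → . a a A], [S → A ( . A] }  — shift
  I12: { [S → A ( A .] }  — reduce
  I13: { [A → ( ( .], [A → ( . (], [A → . ( (], [A → . a a A], [S → ( . S], [S → . ( S], [S → . A ( A], [S → . a (] }  — shift, reduce
  I14: { [S → ( S .] }  — reduce

I13 contains reduce item [A → ( ( .] and shift items [A → . ( (], [A → ( . (], [A → . a a A], [S → . ( S], [S → . a (] — shift-reduce conflict.

Answer: Yes — I13: [A → ( ( .] vs [A → . ( (]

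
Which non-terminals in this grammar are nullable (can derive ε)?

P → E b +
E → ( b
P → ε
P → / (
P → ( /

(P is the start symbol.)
{ 'P' }

ε-productions: P → ε
So P is immediately nullable.
No further non-terminal can be added: every production for the remaining non-terminals contains a terminal or a non-nullable non-terminal.
Nullable = { 'P' }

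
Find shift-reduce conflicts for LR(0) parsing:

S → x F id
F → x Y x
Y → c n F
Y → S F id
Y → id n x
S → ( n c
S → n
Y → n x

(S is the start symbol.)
Yes — I11: [S → n .] vs [Y → n . x]

A shift-reduce conflict occurs when an LR(0) state has both:
  - a complete (reduce) item [A → α .] (dot at the end), and
  - a shift item [B → β . c γ] (dot before a terminal).

Augment with S' → S and build the canonical LR(0) collection (I0 = CLOSURE({[S' → . S]}), then GOTO on every symbol after a dot until no new states appear). It has 23 states:
  I0: { [S → . ( n c], [S → . n], [S → . x F id], [S' → . S] }  — shift
  I1: { [S → ( . n c] }  — shift
  I2: { [S' → S .] }  — accept
  I3: { [S → n .] }  — reduce
  I4: { [F → . x Y x], [S → x . F id] }  — shift
  I5: { [S → x F . id] }  — shift
  I6: { [F → x . Y x], [S → . ( n c], [S → . n], [S → . x F id], [Y → . S F id], [Y → . c n F], [Y → . id n x], [Y → . n x] }  — shift
  I7: { [F → . x Y x], [Y → S . F id] }  — shift
  I8: { [F → x Y . x] }  — shift
  I9: { [Y → c . n F] }  — shift
  I10: { [Y → id . n x] }  — shift
  I11: { [S → n .], [Y → n . x] }  — shift, reduce
  I12: { [Y → n x .] }  — reduce
  I13: { [Y → id n . x] }  — shift
  I14: { [Y → id n x .] }  — reduce
  I15: { [F → . x Y x], [Y → c n . F] }  — shift
  I16: { [Y → c n F .] }  — reduce
  I17: { [F → x Y x .] }  — reduce
  I18: { [Y → S F . id] }  — shift
  I19: { [Y → S F id .] }  — reduce
  I20: { [S → x F id .] }  — reduce
  I21: { [S → ( n . c] }  — shift
  I22: { [S → ( n c .] }  — reduce

I11 contains reduce item [S → n .] and shift item [Y → n . x] — shift-reduce conflict.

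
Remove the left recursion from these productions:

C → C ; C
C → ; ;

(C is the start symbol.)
C → ; ; C'
C' → ; C C'
C' → ε

C is directly left-recursive. The standard transformation for
  A → A α₁ | ... | A α_m | β₁ | ... | β_n
is
  A  → β₁ A' | ... | β_n A'
  A' → α₁ A' | ... | α_m A' | ε

C → ; ; becomes C → ; ; C'
C → C ; C becomes C' → ; C C'
Add C' → ε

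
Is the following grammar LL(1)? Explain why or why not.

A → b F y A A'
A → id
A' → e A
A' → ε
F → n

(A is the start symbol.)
No. Predict set conflict for A': { 'e' }

A grammar is LL(1) if for each non-terminal N with multiple productions, the predict sets of those productions are pairwise disjoint, where PREDICT(N → α) = (FIRST(α) \ {ε}) ∪ (FOLLOW(N) if α ⇒* ε).

Relevant sets:
  FOLLOW(A') = { $, 'e' }

For A:
  PREDICT(A → b F y A A') = { 'b' }
  PREDICT(A → id) = { 'id' }
For A':
  PREDICT(A' → e A) = { 'e' }
  PREDICT(A' → ε) = { $, 'e' }
F has a single production, so nothing to check there.

Conflict found: Predict set conflict for A': { 'e' }
The grammar is NOT LL(1).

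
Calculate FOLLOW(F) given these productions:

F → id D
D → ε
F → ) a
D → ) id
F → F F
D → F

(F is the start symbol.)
To compute FOLLOW(F), find every occurrence of F on a right-hand side N → α F β: add FIRST(β) \ {ε}, and if β is empty or nullable also add FOLLOW(N). Iterate to a fixed point.

F is the start symbol, so $ ∈ FOLLOW(F).
In F → F F: F is followed by F, add FIRST(F) \ {ε} = { ')', 'id' }
In F → F F: F is at the end; this adds FOLLOW(F) to itself — nothing new
In D → F: F is at the end, add FOLLOW(D)

The FOLLOW sets referred to above (computed the same way, to a fixed point):
  FOLLOW(D) = { $, ')', 'id' }

Taking the union: FOLLOW(F) = { $, ')', 'id' }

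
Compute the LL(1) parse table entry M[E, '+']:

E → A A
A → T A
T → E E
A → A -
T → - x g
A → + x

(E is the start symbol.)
To find M[E, '+'], we find productions for E where '+' is in the predict set (PREDICT(N → α) = (FIRST(α) \ {ε}) ∪ (FOLLOW(N) if α ⇒* ε)).

Relevant sets:
  FIRST(A) = { '+', '-' }

E → A A: PREDICT = { '+', '-' }
  '+' is in predict set, so this production goes in M[E, '+']

M[E, '+'] = E → A A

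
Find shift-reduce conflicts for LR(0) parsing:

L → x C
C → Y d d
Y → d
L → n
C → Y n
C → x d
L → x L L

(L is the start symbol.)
Augment with L' → L and build the canonical LR(0) collection (I0 = CLOSURE({[L' → . L]}), then GOTO on every symbol after a dot until no new states appear). It has 14 states:
  I0: { [L → . n], [L → . x C], [L → . x L L], [L' → . L] }  — shift
  I1: { [L' → L .] }  — accept
  I2: { [L → n .] }  — reduce
  I3: { [C → . Y d d], [C → . Y n], [C → . x d], [L → . n], [L → . x C], [L → . x L L], [L → x . C], [L → x . L L], [Y → . d] }  — shift
  I4: { [L → x C .] }  — reduce
  I5: { [L → . n], [L → . x C], [L → . x L L], [L → x L . L] }  — shift
  I6: { [C → Y . d d], [C → Y . n] }  — shift
  I7: { [Y → d .] }  — reduce
  I8: { [C → . Y d d], [C → . Y n], [C → . x d], [C → x . d], [L → . n], [L → . x C], [L → . x L L], [L → x . C], [L → x . L L], [Y → . d] }  — shift
  I9: { [C → x d .], [Y → d .] }  — 2 reduces
  I10: { [C → Y d . d] }  — shift
  I11: { [C → Y n .] }  — reduce
  I12: { [C → Y d d .] }  — reduce
  I13: { [L → x L L .] }  — reduce

No state contains both a complete item and a shift item.

Answer: No shift-reduce conflicts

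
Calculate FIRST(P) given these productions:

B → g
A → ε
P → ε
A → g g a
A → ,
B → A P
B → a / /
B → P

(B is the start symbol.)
{ ε }

From P → ε:
  - ε-production, so ε ∈ FIRST(P)

Collecting: FIRST(P) = { ε }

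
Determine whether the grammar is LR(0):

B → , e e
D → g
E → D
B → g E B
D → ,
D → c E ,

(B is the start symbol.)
A grammar is LR(0) if no state in the canonical LR(0) collection has:
  - both a shift item (dot before a terminal) and a complete item (shift-reduce conflict), or
  - two or more complete items (reduce-reduce conflict; the accept item [B' → B .] counts as a complete item here).

Augment with B' → B and build the canonical LR(0) collection (I0 = CLOSURE({[B' → . B]}), then GOTO on every symbol after a dot until no new states appear). It has 14 states:
  I0: { [B → . , e e], [B → . g E B], [B' → . B] }  — shift
  I1: { [B → , . e e] }  — shift
  I2: { [B' → B .] }  — accept
  I3: { [B → g . E B], [D → . ,], [D → . c E ,], [D → . g], [E → . D] }  — shift
  I4: { [D → , .] }  — reduce
  I5: { [E → D .] }  — reduce
  I6: { [B → . , e e], [B → . g E B], [B → g E . B] }  — shift
  I7: { [D → . ,], [D → . c E ,], [D → . g], [D → c . E ,], [E → . D] }  — shift
  I8: { [D → g .] }  — reduce
  I9: { [D → c E . ,] }  — shift
  I10: { [D → c E , .] }  — reduce
  I11: { [B → g E B .] }  — reduce
  I12: { [B → , e . e] }  — shift
  I13: { [B → , e e .] }  — reduce

Every state is either a pure shift/goto state or contains exactly one complete item and nothing to shift — no conflicts. The grammar is LR(0).

Answer: Yes, the grammar is LR(0)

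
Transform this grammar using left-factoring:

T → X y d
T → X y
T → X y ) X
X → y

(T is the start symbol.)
T → X y T'
T' → d
T' → ε
T' → ) X
X → y

Left-factoring transforms A → αβ₁ | αβ₂ into A → αA' and A' → β₁ | β₂
(α is the longest common prefix among the alternatives). Repeat until
no nonterminal has two alternatives with a common prefix.

Round 1: T has alternatives sharing prefix 'X y'. Introduce T': T → X y T'
  Add: T' → d
  Add: T' → ε
  Add: T' → ) X

No remaining common prefixes — done.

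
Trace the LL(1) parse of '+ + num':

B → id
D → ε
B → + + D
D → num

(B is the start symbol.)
LL(1) parsing maintains a stack (initially the start symbol over $) and the input. At each step: if the stack top is a terminal, match it against the current input token; if it is a non-terminal N, replace it with the RHS of M[N, lookahead] (the unique production whose predict set contains the lookahead).

Stack is shown with the top on the left.

Stack    Input      Action
--------------------------
B $      + + num $  output B → + + D
+ + D $  + + num $  match '+'
+ D $    + num $    match '+'
D $      num $      output D → num
num $    num $      match 'num'
$        $          accept

The string is accepted.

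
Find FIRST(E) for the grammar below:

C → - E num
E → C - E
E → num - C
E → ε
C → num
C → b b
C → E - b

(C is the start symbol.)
{ '-', 'b', 'num', ε }

FIRST sets of the other non-terminals involved (by the same procedure, iterated to a fixed point):
  FIRST(C) = { '-', 'b', 'num' }

From E → C - E:
  - C is a non-terminal: add FIRST(C) \ {ε} = { '-', 'b', 'num' }
    C is not nullable, so stop
From E → num - C:
  - num is a terminal: add 'num' and stop
From E → ε:
  - ε-production, so ε ∈ FIRST(E)

Collecting: FIRST(E) = { '-', 'b', 'num', ε }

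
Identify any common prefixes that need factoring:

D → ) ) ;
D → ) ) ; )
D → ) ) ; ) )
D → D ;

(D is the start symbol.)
Yes, D has productions with common prefix ') ) ;'

Left-factoring is needed when two productions for the same non-terminal
share a common prefix on the right-hand side.

Productions for D:
  D → ) ) ;
  D → ) ) ; )
  D → ) ) ; ) )
  D → D ;

Found common prefix ') ) ;' in productions for D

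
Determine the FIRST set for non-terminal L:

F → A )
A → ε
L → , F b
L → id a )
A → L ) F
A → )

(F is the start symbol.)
To compute FIRST(L), examine every production with L on the left-hand side, reading each right-hand side left to right until a non-nullable symbol is reached.

From L → , F b:
  - ',' is a terminal: add ',' and stop
From L → id a ):
  - id is a terminal: add 'id' and stop

Collecting: FIRST(L) = { ',', 'id' }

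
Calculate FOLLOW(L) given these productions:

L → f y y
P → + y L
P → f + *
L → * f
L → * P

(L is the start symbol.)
{ $ }

L is the start symbol, so $ ∈ FOLLOW(L).
In P → + y L: L is at the end, add FOLLOW(P)

The FOLLOW sets referred to above (computed the same way, to a fixed point):
  FOLLOW(P) = { $ }

Taking the union: FOLLOW(L) = { $ }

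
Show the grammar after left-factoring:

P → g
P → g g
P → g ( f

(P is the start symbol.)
P → g P'
P' → ε
P' → g
P' → ( f

Left-factoring transforms A → αβ₁ | αβ₂ into A → αA' and A' → β₁ | β₂
(α is the longest common prefix among the alternatives). Repeat until
no nonterminal has two alternatives with a common prefix.

Round 1: P has alternatives sharing prefix 'g'. Introduce P': P → g P'
  Add: P' → ε
  Add: P' → g
  Add: P' → ( f

No remaining common prefixes — done.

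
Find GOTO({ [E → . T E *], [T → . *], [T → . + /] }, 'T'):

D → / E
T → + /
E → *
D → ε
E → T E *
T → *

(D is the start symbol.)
{ [E → . *], [E → . T E *], [E → T . E *], [T → . *], [T → . + /] }

GOTO(I, 'T') = CLOSURE({ [A → αX.β] : [A → α.Xβ] ∈ I, X = 'T' })

Items with dot before 'T', with the dot advanced:
  [E → . T E *] → [E → T . E *]
Closure of the advanced items:
  [E → T . E *] has the dot before E: add [E → . *], [E → . T E *]
  [E → . T E *] has the dot before T: add [T → . + /], [T → . *]

GOTO = { [E → . *], [E → . T E *], [E → T . E *], [T → . *], [T → . + /] }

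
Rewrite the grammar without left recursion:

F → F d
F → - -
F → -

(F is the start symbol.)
F → - - F'
F → - F'
F' → d F'
F' → ε

F is directly left-recursive. The standard transformation for
  A → A α₁ | ... | A α_m | β₁ | ... | β_n
is
  A  → β₁ A' | ... | β_n A'
  A' → α₁ A' | ... | α_m A' | ε

F → - - becomes F → - - F'
F → - becomes F → - F'
F → F d becomes F' → d F'
Add F' → ε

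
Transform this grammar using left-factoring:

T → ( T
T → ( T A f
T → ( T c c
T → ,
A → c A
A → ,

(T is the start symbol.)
Left-factoring transforms A → αβ₁ | αβ₂ into A → αA' and A' → β₁ | β₂
(α is the longest common prefix among the alternatives). Repeat until
no nonterminal has two alternatives with a common prefix.

Round 1: T has alternatives sharing prefix '( T'. Introduce T': T → ( T T'
  Add: T' → ε
  Add: T' → A f
  Add: T' → c c

No remaining common prefixes — done.

Resulting grammar:
T → ( T T'
T' → ε
T' → A f
T' → c c
T → ,
A → c A
A → ,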